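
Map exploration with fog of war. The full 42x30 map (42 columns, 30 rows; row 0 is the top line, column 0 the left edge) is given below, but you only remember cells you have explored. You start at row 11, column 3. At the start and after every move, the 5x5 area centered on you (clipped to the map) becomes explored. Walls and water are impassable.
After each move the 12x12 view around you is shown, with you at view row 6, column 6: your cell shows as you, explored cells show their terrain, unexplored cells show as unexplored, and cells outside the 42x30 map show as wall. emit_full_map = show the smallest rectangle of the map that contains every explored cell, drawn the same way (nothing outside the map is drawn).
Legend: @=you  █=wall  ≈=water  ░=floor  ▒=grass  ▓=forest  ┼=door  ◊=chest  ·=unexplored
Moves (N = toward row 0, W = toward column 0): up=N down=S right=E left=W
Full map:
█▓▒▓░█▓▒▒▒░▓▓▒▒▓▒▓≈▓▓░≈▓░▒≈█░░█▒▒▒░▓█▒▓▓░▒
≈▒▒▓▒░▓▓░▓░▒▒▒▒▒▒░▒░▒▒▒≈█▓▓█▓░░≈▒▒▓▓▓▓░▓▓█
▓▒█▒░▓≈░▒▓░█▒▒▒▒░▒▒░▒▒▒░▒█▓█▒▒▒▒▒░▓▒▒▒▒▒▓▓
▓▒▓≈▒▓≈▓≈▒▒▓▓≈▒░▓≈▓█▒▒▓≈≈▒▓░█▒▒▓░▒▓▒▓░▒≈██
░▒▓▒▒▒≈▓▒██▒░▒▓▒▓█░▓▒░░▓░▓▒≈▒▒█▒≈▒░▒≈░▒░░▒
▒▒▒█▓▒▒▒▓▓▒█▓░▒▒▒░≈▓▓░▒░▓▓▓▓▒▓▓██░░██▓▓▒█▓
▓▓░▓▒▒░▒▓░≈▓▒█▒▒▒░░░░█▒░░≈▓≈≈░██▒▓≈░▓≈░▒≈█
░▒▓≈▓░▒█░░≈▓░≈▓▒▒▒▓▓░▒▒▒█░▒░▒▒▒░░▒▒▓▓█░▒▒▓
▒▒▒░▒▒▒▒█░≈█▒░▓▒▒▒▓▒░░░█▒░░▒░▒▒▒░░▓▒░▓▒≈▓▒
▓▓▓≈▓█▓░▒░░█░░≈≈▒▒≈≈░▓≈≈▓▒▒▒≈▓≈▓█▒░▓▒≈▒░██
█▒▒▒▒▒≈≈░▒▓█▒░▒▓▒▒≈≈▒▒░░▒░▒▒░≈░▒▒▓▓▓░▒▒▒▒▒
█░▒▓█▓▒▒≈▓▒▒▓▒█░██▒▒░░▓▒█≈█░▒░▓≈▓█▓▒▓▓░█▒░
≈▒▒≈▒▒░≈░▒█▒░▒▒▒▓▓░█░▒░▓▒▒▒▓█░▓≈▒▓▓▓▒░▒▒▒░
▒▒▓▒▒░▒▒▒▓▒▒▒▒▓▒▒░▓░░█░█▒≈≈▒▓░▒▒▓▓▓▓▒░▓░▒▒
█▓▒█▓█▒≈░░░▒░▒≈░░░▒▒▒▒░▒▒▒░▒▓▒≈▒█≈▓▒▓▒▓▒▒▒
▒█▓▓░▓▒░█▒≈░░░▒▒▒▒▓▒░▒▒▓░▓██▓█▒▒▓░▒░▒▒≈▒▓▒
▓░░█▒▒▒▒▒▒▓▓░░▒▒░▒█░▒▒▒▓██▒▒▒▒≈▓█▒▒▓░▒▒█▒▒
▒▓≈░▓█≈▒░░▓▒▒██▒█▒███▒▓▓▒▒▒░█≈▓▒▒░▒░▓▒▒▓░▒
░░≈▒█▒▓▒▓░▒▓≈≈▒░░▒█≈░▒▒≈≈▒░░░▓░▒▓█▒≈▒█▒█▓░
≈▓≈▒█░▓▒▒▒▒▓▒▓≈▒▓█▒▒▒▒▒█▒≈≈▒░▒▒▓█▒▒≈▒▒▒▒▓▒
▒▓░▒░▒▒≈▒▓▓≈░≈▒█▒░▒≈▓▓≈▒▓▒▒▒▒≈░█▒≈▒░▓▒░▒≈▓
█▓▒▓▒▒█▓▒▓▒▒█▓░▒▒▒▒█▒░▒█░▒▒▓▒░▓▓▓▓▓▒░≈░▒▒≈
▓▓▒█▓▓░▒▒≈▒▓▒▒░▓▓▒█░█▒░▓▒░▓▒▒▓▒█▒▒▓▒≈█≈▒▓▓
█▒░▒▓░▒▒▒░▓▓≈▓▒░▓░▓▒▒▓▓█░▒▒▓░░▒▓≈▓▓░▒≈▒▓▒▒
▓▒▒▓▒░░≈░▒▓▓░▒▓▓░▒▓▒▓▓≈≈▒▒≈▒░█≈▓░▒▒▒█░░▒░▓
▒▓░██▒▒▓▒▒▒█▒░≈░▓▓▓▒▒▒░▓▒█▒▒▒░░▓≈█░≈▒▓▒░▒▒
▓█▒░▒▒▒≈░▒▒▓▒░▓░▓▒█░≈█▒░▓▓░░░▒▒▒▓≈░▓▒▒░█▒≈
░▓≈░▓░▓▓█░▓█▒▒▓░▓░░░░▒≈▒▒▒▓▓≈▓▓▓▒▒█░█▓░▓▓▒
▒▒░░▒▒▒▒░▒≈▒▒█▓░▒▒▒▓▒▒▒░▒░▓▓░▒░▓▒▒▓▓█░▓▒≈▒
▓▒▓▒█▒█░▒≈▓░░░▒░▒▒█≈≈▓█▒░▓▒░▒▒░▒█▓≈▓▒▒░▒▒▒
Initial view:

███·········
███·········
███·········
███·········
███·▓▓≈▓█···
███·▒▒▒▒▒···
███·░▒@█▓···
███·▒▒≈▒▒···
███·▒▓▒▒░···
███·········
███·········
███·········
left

████········
████········
████········
████········
████▓▓▓≈▓█··
█████▒▒▒▒▒··
█████░@▓█▓··
████≈▒▒≈▒▒··
████▒▒▓▒▒░··
████········
████········
████········

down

████········
████········
████········
████▓▓▓≈▓█··
█████▒▒▒▒▒··
█████░▒▓█▓··
████≈▒@≈▒▒··
████▒▒▓▒▒░··
█████▓▒█▓···
████········
████········
████········

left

█████·······
█████·······
█████·······
█████▓▓▓≈▓█·
██████▒▒▒▒▒·
██████░▒▓█▓·
█████≈@▒≈▒▒·
█████▒▒▓▒▒░·
██████▓▒█▓··
█████·······
█████·······
█████·······

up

█████·······
█████·······
█████·······
█████·······
█████▓▓▓≈▓█·
██████▒▒▒▒▒·
██████@▒▓█▓·
█████≈▒▒≈▒▒·
█████▒▒▓▒▒░·
██████▓▒█▓··
█████·······
█████·······

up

█████·······
█████·······
█████·······
█████·······
█████▒▒▒░···
█████▓▓▓≈▓█·
██████@▒▒▒▒·
██████░▒▓█▓·
█████≈▒▒≈▒▒·
█████▒▒▓▒▒░·
██████▓▒█▓··
█████·······

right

████········
████········
████········
████········
████▒▒▒░▒···
████▓▓▓≈▓█··
█████▒@▒▒▒··
█████░▒▓█▓··
████≈▒▒≈▒▒··
████▒▒▓▒▒░··
█████▓▒█▓···
████········

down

████········
████········
████········
████▒▒▒░▒···
████▓▓▓≈▓█··
█████▒▒▒▒▒··
█████░@▓█▓··
████≈▒▒≈▒▒··
████▒▒▓▒▒░··
█████▓▒█▓···
████········
████········

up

████········
████········
████········
████········
████▒▒▒░▒···
████▓▓▓≈▓█··
█████▒@▒▒▒··
█████░▒▓█▓··
████≈▒▒≈▒▒··
████▒▒▓▒▒░··
█████▓▒█▓···
████········

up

████········
████········
████········
████········
████░▒▓≈▓···
████▒▒▒░▒···
████▓▓@≈▓█··
█████▒▒▒▒▒··
█████░▒▓█▓··
████≈▒▒≈▒▒··
████▒▒▓▒▒░··
█████▓▒█▓···

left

█████·······
█████·······
█████·······
█████·······
█████░▒▓≈▓··
█████▒▒▒░▒··
█████▓@▓≈▓█·
██████▒▒▒▒▒·
██████░▒▓█▓·
█████≈▒▒≈▒▒·
█████▒▒▓▒▒░·
██████▓▒█▓··

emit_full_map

░▒▓≈▓·
▒▒▒░▒·
▓@▓≈▓█
█▒▒▒▒▒
█░▒▓█▓
≈▒▒≈▒▒
▒▒▓▒▒░
█▓▒█▓·

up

█████·······
█████·······
█████·······
█████·······
█████▓▓░▓···
█████░▒▓≈▓··
█████▒@▒░▒··
█████▓▓▓≈▓█·
██████▒▒▒▒▒·
██████░▒▓█▓·
█████≈▒▒≈▒▒·
█████▒▒▓▒▒░·

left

██████······
██████······
██████······
██████······
██████▓▓░▓··
██████░▒▓≈▓·
██████@▒▒░▒·
██████▓▓▓≈▓█
███████▒▒▒▒▒
███████░▒▓█▓
██████≈▒▒≈▒▒
██████▒▒▓▒▒░

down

██████······
██████······
██████······
██████▓▓░▓··
██████░▒▓≈▓·
██████▒▒▒░▒·
██████@▓▓≈▓█
███████▒▒▒▒▒
███████░▒▓█▓
██████≈▒▒≈▒▒
██████▒▒▓▒▒░
███████▓▒█▓·

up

██████······
██████······
██████······
██████······
██████▓▓░▓··
██████░▒▓≈▓·
██████@▒▒░▒·
██████▓▓▓≈▓█
███████▒▒▒▒▒
███████░▒▓█▓
██████≈▒▒≈▒▒
██████▒▒▓▒▒░

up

██████······
██████······
██████······
██████······
██████▒▒▒···
██████▓▓░▓··
██████@▒▓≈▓·
██████▒▒▒░▒·
██████▓▓▓≈▓█
███████▒▒▒▒▒
███████░▒▓█▓
██████≈▒▒≈▒▒

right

█████·······
█████·······
█████·······
█████·······
█████▒▒▒█···
█████▓▓░▓···
█████░@▓≈▓··
█████▒▒▒░▒··
█████▓▓▓≈▓█·
██████▒▒▒▒▒·
██████░▒▓█▓·
█████≈▒▒≈▒▒·

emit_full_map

▒▒▒█··
▓▓░▓··
░@▓≈▓·
▒▒▒░▒·
▓▓▓≈▓█
█▒▒▒▒▒
█░▒▓█▓
≈▒▒≈▒▒
▒▒▓▒▒░
█▓▒█▓·

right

████········
████········
████········
████········
████▒▒▒█▓···
████▓▓░▓▒···
████░▒@≈▓···
████▒▒▒░▒···
████▓▓▓≈▓█··
█████▒▒▒▒▒··
█████░▒▓█▓··
████≈▒▒≈▒▒··

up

████········
████········
████········
████········
████░▒▓▒▒···
████▒▒▒█▓···
████▓▓@▓▒···
████░▒▓≈▓···
████▒▒▒░▒···
████▓▓▓≈▓█··
█████▒▒▒▒▒··
█████░▒▓█▓··

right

███·········
███·········
███·········
███·········
███░▒▓▒▒▒···
███▒▒▒█▓▒···
███▓▓░@▒▒···
███░▒▓≈▓░···
███▒▒▒░▒▒···
███▓▓▓≈▓█···
████▒▒▒▒▒···
████░▒▓█▓···

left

████········
████········
████········
████········
████░▒▓▒▒▒··
████▒▒▒█▓▒··
████▓▓@▓▒▒··
████░▒▓≈▓░··
████▒▒▒░▒▒··
████▓▓▓≈▓█··
█████▒▒▒▒▒··
█████░▒▓█▓··

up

████████████
████········
████········
████········
████▓▒▓≈▒···
████░▒▓▒▒▒··
████▒▒@█▓▒··
████▓▓░▓▒▒··
████░▒▓≈▓░··
████▒▒▒░▒▒··
████▓▓▓≈▓█··
█████▒▒▒▒▒··

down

████········
████········
████········
████▓▒▓≈▒···
████░▒▓▒▒▒··
████▒▒▒█▓▒··
████▓▓@▓▒▒··
████░▒▓≈▓░··
████▒▒▒░▒▒··
████▓▓▓≈▓█··
█████▒▒▒▒▒··
█████░▒▓█▓··

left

█████·······
█████·······
█████·······
█████▓▒▓≈▒··
█████░▒▓▒▒▒·
█████▒▒▒█▓▒·
█████▓@░▓▒▒·
█████░▒▓≈▓░·
█████▒▒▒░▒▒·
█████▓▓▓≈▓█·
██████▒▒▒▒▒·
██████░▒▓█▓·

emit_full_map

▓▒▓≈▒·
░▒▓▒▒▒
▒▒▒█▓▒
▓@░▓▒▒
░▒▓≈▓░
▒▒▒░▒▒
▓▓▓≈▓█
█▒▒▒▒▒
█░▒▓█▓
≈▒▒≈▒▒
▒▒▓▒▒░
█▓▒█▓·


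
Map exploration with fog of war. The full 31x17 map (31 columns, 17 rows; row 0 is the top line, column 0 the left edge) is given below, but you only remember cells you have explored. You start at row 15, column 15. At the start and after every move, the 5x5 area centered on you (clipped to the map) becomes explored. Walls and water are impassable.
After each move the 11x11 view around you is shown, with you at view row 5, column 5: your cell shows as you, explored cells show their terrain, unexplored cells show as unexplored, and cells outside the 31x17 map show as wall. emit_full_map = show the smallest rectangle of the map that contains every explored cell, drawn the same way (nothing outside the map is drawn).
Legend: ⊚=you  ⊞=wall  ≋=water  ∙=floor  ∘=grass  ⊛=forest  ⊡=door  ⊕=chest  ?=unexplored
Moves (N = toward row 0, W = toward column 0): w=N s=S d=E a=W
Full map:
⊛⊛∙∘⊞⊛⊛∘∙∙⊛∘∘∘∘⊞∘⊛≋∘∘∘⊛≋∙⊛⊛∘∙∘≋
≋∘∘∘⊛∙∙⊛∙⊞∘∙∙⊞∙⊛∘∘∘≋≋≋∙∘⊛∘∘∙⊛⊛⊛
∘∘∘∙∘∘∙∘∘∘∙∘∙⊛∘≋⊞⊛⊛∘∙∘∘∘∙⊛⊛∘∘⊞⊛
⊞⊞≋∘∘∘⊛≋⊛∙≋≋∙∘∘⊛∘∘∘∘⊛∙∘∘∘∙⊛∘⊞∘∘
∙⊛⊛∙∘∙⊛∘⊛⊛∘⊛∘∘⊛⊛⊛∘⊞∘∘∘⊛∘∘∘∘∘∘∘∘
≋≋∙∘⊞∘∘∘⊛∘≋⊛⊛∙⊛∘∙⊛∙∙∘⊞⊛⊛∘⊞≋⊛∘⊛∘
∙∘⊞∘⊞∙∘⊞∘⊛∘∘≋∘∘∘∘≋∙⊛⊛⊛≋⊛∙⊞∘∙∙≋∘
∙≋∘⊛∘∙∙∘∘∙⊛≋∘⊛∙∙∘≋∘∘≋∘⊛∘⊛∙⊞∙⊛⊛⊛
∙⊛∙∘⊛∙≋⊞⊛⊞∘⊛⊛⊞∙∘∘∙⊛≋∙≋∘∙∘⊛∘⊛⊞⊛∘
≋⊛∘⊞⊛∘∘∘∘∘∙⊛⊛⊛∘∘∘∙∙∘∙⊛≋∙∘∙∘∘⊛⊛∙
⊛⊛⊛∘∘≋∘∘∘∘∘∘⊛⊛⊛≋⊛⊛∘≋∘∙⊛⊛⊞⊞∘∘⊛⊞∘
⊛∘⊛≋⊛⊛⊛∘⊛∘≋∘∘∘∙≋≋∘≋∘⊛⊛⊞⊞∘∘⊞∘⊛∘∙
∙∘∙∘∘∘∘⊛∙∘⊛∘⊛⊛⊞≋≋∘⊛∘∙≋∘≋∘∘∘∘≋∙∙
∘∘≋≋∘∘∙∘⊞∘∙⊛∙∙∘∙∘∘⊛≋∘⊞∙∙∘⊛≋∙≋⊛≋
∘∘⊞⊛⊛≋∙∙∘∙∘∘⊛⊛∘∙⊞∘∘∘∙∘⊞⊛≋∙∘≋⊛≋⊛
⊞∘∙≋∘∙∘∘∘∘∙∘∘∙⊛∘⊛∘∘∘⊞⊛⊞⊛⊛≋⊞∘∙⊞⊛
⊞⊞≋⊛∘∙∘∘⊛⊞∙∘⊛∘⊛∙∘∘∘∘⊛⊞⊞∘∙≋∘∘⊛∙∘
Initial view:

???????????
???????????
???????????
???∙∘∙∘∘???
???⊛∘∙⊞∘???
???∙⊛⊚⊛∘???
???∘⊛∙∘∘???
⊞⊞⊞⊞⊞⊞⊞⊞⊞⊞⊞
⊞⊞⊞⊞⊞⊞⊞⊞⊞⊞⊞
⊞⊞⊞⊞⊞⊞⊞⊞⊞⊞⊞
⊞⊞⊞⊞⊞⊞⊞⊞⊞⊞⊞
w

???????????
???????????
???????????
???⊛⊞≋≋∘???
???∙∘∙∘∘???
???⊛∘⊚⊞∘???
???∙⊛∘⊛∘???
???∘⊛∙∘∘???
⊞⊞⊞⊞⊞⊞⊞⊞⊞⊞⊞
⊞⊞⊞⊞⊞⊞⊞⊞⊞⊞⊞
⊞⊞⊞⊞⊞⊞⊞⊞⊞⊞⊞

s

???????????
???????????
???⊛⊞≋≋∘???
???∙∘∙∘∘???
???⊛∘∙⊞∘???
???∙⊛⊚⊛∘???
???∘⊛∙∘∘???
⊞⊞⊞⊞⊞⊞⊞⊞⊞⊞⊞
⊞⊞⊞⊞⊞⊞⊞⊞⊞⊞⊞
⊞⊞⊞⊞⊞⊞⊞⊞⊞⊞⊞
⊞⊞⊞⊞⊞⊞⊞⊞⊞⊞⊞

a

???????????
???????????
????⊛⊞≋≋∘??
???∙∙∘∙∘∘??
???⊛⊛∘∙⊞∘??
???∘∙⊚∘⊛∘??
???⊛∘⊛∙∘∘??
⊞⊞⊞⊞⊞⊞⊞⊞⊞⊞⊞
⊞⊞⊞⊞⊞⊞⊞⊞⊞⊞⊞
⊞⊞⊞⊞⊞⊞⊞⊞⊞⊞⊞
⊞⊞⊞⊞⊞⊞⊞⊞⊞⊞⊞

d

???????????
???????????
???⊛⊞≋≋∘???
??∙∙∘∙∘∘???
??⊛⊛∘∙⊞∘???
??∘∙⊛⊚⊛∘???
??⊛∘⊛∙∘∘???
⊞⊞⊞⊞⊞⊞⊞⊞⊞⊞⊞
⊞⊞⊞⊞⊞⊞⊞⊞⊞⊞⊞
⊞⊞⊞⊞⊞⊞⊞⊞⊞⊞⊞
⊞⊞⊞⊞⊞⊞⊞⊞⊞⊞⊞

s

???????????
???⊛⊞≋≋∘???
??∙∙∘∙∘∘???
??⊛⊛∘∙⊞∘???
??∘∙⊛∘⊛∘???
??⊛∘⊛⊚∘∘???
⊞⊞⊞⊞⊞⊞⊞⊞⊞⊞⊞
⊞⊞⊞⊞⊞⊞⊞⊞⊞⊞⊞
⊞⊞⊞⊞⊞⊞⊞⊞⊞⊞⊞
⊞⊞⊞⊞⊞⊞⊞⊞⊞⊞⊞
⊞⊞⊞⊞⊞⊞⊞⊞⊞⊞⊞

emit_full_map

?⊛⊞≋≋∘
∙∙∘∙∘∘
⊛⊛∘∙⊞∘
∘∙⊛∘⊛∘
⊛∘⊛⊚∘∘

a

???????????
????⊛⊞≋≋∘??
???∙∙∘∙∘∘??
???⊛⊛∘∙⊞∘??
???∘∙⊛∘⊛∘??
???⊛∘⊚∙∘∘??
⊞⊞⊞⊞⊞⊞⊞⊞⊞⊞⊞
⊞⊞⊞⊞⊞⊞⊞⊞⊞⊞⊞
⊞⊞⊞⊞⊞⊞⊞⊞⊞⊞⊞
⊞⊞⊞⊞⊞⊞⊞⊞⊞⊞⊞
⊞⊞⊞⊞⊞⊞⊞⊞⊞⊞⊞

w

???????????
???????????
????⊛⊞≋≋∘??
???∙∙∘∙∘∘??
???⊛⊛∘∙⊞∘??
???∘∙⊚∘⊛∘??
???⊛∘⊛∙∘∘??
⊞⊞⊞⊞⊞⊞⊞⊞⊞⊞⊞
⊞⊞⊞⊞⊞⊞⊞⊞⊞⊞⊞
⊞⊞⊞⊞⊞⊞⊞⊞⊞⊞⊞
⊞⊞⊞⊞⊞⊞⊞⊞⊞⊞⊞

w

???????????
???????????
???????????
???⊛⊛⊞≋≋∘??
???∙∙∘∙∘∘??
???⊛⊛⊚∙⊞∘??
???∘∙⊛∘⊛∘??
???⊛∘⊛∙∘∘??
⊞⊞⊞⊞⊞⊞⊞⊞⊞⊞⊞
⊞⊞⊞⊞⊞⊞⊞⊞⊞⊞⊞
⊞⊞⊞⊞⊞⊞⊞⊞⊞⊞⊞

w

???????????
???????????
???????????
???∘∘∙≋≋???
???⊛⊛⊞≋≋∘??
???∙∙⊚∙∘∘??
???⊛⊛∘∙⊞∘??
???∘∙⊛∘⊛∘??
???⊛∘⊛∙∘∘??
⊞⊞⊞⊞⊞⊞⊞⊞⊞⊞⊞
⊞⊞⊞⊞⊞⊞⊞⊞⊞⊞⊞

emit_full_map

∘∘∙≋≋?
⊛⊛⊞≋≋∘
∙∙⊚∙∘∘
⊛⊛∘∙⊞∘
∘∙⊛∘⊛∘
⊛∘⊛∙∘∘

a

???????????
???????????
???????????
???∘∘∘∙≋≋??
???∘⊛⊛⊞≋≋∘?
???⊛∙⊚∘∙∘∘?
???∘⊛⊛∘∙⊞∘?
???∘∘∙⊛∘⊛∘?
????⊛∘⊛∙∘∘?
⊞⊞⊞⊞⊞⊞⊞⊞⊞⊞⊞
⊞⊞⊞⊞⊞⊞⊞⊞⊞⊞⊞

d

???????????
???????????
???????????
??∘∘∘∙≋≋???
??∘⊛⊛⊞≋≋∘??
??⊛∙∙⊚∙∘∘??
??∘⊛⊛∘∙⊞∘??
??∘∘∙⊛∘⊛∘??
???⊛∘⊛∙∘∘??
⊞⊞⊞⊞⊞⊞⊞⊞⊞⊞⊞
⊞⊞⊞⊞⊞⊞⊞⊞⊞⊞⊞

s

???????????
???????????
??∘∘∘∙≋≋???
??∘⊛⊛⊞≋≋∘??
??⊛∙∙∘∙∘∘??
??∘⊛⊛⊚∙⊞∘??
??∘∘∙⊛∘⊛∘??
???⊛∘⊛∙∘∘??
⊞⊞⊞⊞⊞⊞⊞⊞⊞⊞⊞
⊞⊞⊞⊞⊞⊞⊞⊞⊞⊞⊞
⊞⊞⊞⊞⊞⊞⊞⊞⊞⊞⊞

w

???????????
???????????
???????????
??∘∘∘∙≋≋???
??∘⊛⊛⊞≋≋∘??
??⊛∙∙⊚∙∘∘??
??∘⊛⊛∘∙⊞∘??
??∘∘∙⊛∘⊛∘??
???⊛∘⊛∙∘∘??
⊞⊞⊞⊞⊞⊞⊞⊞⊞⊞⊞
⊞⊞⊞⊞⊞⊞⊞⊞⊞⊞⊞

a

???????????
???????????
???????????
???∘∘∘∙≋≋??
???∘⊛⊛⊞≋≋∘?
???⊛∙⊚∘∙∘∘?
???∘⊛⊛∘∙⊞∘?
???∘∘∙⊛∘⊛∘?
????⊛∘⊛∙∘∘?
⊞⊞⊞⊞⊞⊞⊞⊞⊞⊞⊞
⊞⊞⊞⊞⊞⊞⊞⊞⊞⊞⊞

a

???????????
???????????
???????????
???≋∘∘∘∙≋≋?
???⊛∘⊛⊛⊞≋≋∘
???∙⊛⊚∙∘∙∘∘
???∘∘⊛⊛∘∙⊞∘
???∙∘∘∙⊛∘⊛∘
?????⊛∘⊛∙∘∘
⊞⊞⊞⊞⊞⊞⊞⊞⊞⊞⊞
⊞⊞⊞⊞⊞⊞⊞⊞⊞⊞⊞

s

???????????
???????????
???≋∘∘∘∙≋≋?
???⊛∘⊛⊛⊞≋≋∘
???∙⊛∙∙∘∙∘∘
???∘∘⊚⊛∘∙⊞∘
???∙∘∘∙⊛∘⊛∘
???∙∘⊛∘⊛∙∘∘
⊞⊞⊞⊞⊞⊞⊞⊞⊞⊞⊞
⊞⊞⊞⊞⊞⊞⊞⊞⊞⊞⊞
⊞⊞⊞⊞⊞⊞⊞⊞⊞⊞⊞

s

???????????
???≋∘∘∘∙≋≋?
???⊛∘⊛⊛⊞≋≋∘
???∙⊛∙∙∘∙∘∘
???∘∘⊛⊛∘∙⊞∘
???∙∘⊚∙⊛∘⊛∘
???∙∘⊛∘⊛∙∘∘
⊞⊞⊞⊞⊞⊞⊞⊞⊞⊞⊞
⊞⊞⊞⊞⊞⊞⊞⊞⊞⊞⊞
⊞⊞⊞⊞⊞⊞⊞⊞⊞⊞⊞
⊞⊞⊞⊞⊞⊞⊞⊞⊞⊞⊞

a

???????????
????≋∘∘∘∙≋≋
????⊛∘⊛⊛⊞≋≋
???∘∙⊛∙∙∘∙∘
???∙∘∘⊛⊛∘∙⊞
???∘∙⊚∘∙⊛∘⊛
???⊞∙∘⊛∘⊛∙∘
⊞⊞⊞⊞⊞⊞⊞⊞⊞⊞⊞
⊞⊞⊞⊞⊞⊞⊞⊞⊞⊞⊞
⊞⊞⊞⊞⊞⊞⊞⊞⊞⊞⊞
⊞⊞⊞⊞⊞⊞⊞⊞⊞⊞⊞

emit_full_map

?≋∘∘∘∙≋≋?
?⊛∘⊛⊛⊞≋≋∘
∘∙⊛∙∙∘∙∘∘
∙∘∘⊛⊛∘∙⊞∘
∘∙⊚∘∙⊛∘⊛∘
⊞∙∘⊛∘⊛∙∘∘

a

???????????
?????≋∘∘∘∙≋
?????⊛∘⊛⊛⊞≋
???⊞∘∙⊛∙∙∘∙
???∘∙∘∘⊛⊛∘∙
???∘∘⊚∘∘∙⊛∘
???⊛⊞∙∘⊛∘⊛∙
⊞⊞⊞⊞⊞⊞⊞⊞⊞⊞⊞
⊞⊞⊞⊞⊞⊞⊞⊞⊞⊞⊞
⊞⊞⊞⊞⊞⊞⊞⊞⊞⊞⊞
⊞⊞⊞⊞⊞⊞⊞⊞⊞⊞⊞

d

???????????
????≋∘∘∘∙≋≋
????⊛∘⊛⊛⊞≋≋
??⊞∘∙⊛∙∙∘∙∘
??∘∙∘∘⊛⊛∘∙⊞
??∘∘∙⊚∘∙⊛∘⊛
??⊛⊞∙∘⊛∘⊛∙∘
⊞⊞⊞⊞⊞⊞⊞⊞⊞⊞⊞
⊞⊞⊞⊞⊞⊞⊞⊞⊞⊞⊞
⊞⊞⊞⊞⊞⊞⊞⊞⊞⊞⊞
⊞⊞⊞⊞⊞⊞⊞⊞⊞⊞⊞

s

????≋∘∘∘∙≋≋
????⊛∘⊛⊛⊞≋≋
??⊞∘∙⊛∙∙∘∙∘
??∘∙∘∘⊛⊛∘∙⊞
??∘∘∙∘∘∙⊛∘⊛
??⊛⊞∙⊚⊛∘⊛∙∘
⊞⊞⊞⊞⊞⊞⊞⊞⊞⊞⊞
⊞⊞⊞⊞⊞⊞⊞⊞⊞⊞⊞
⊞⊞⊞⊞⊞⊞⊞⊞⊞⊞⊞
⊞⊞⊞⊞⊞⊞⊞⊞⊞⊞⊞
⊞⊞⊞⊞⊞⊞⊞⊞⊞⊞⊞

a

?????≋∘∘∘∙≋
?????⊛∘⊛⊛⊞≋
???⊞∘∙⊛∙∙∘∙
???∘∙∘∘⊛⊛∘∙
???∘∘∙∘∘∙⊛∘
???⊛⊞⊚∘⊛∘⊛∙
⊞⊞⊞⊞⊞⊞⊞⊞⊞⊞⊞
⊞⊞⊞⊞⊞⊞⊞⊞⊞⊞⊞
⊞⊞⊞⊞⊞⊞⊞⊞⊞⊞⊞
⊞⊞⊞⊞⊞⊞⊞⊞⊞⊞⊞
⊞⊞⊞⊞⊞⊞⊞⊞⊞⊞⊞

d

????≋∘∘∘∙≋≋
????⊛∘⊛⊛⊞≋≋
??⊞∘∙⊛∙∙∘∙∘
??∘∙∘∘⊛⊛∘∙⊞
??∘∘∙∘∘∙⊛∘⊛
??⊛⊞∙⊚⊛∘⊛∙∘
⊞⊞⊞⊞⊞⊞⊞⊞⊞⊞⊞
⊞⊞⊞⊞⊞⊞⊞⊞⊞⊞⊞
⊞⊞⊞⊞⊞⊞⊞⊞⊞⊞⊞
⊞⊞⊞⊞⊞⊞⊞⊞⊞⊞⊞
⊞⊞⊞⊞⊞⊞⊞⊞⊞⊞⊞

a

?????≋∘∘∘∙≋
?????⊛∘⊛⊛⊞≋
???⊞∘∙⊛∙∙∘∙
???∘∙∘∘⊛⊛∘∙
???∘∘∙∘∘∙⊛∘
???⊛⊞⊚∘⊛∘⊛∙
⊞⊞⊞⊞⊞⊞⊞⊞⊞⊞⊞
⊞⊞⊞⊞⊞⊞⊞⊞⊞⊞⊞
⊞⊞⊞⊞⊞⊞⊞⊞⊞⊞⊞
⊞⊞⊞⊞⊞⊞⊞⊞⊞⊞⊞
⊞⊞⊞⊞⊞⊞⊞⊞⊞⊞⊞


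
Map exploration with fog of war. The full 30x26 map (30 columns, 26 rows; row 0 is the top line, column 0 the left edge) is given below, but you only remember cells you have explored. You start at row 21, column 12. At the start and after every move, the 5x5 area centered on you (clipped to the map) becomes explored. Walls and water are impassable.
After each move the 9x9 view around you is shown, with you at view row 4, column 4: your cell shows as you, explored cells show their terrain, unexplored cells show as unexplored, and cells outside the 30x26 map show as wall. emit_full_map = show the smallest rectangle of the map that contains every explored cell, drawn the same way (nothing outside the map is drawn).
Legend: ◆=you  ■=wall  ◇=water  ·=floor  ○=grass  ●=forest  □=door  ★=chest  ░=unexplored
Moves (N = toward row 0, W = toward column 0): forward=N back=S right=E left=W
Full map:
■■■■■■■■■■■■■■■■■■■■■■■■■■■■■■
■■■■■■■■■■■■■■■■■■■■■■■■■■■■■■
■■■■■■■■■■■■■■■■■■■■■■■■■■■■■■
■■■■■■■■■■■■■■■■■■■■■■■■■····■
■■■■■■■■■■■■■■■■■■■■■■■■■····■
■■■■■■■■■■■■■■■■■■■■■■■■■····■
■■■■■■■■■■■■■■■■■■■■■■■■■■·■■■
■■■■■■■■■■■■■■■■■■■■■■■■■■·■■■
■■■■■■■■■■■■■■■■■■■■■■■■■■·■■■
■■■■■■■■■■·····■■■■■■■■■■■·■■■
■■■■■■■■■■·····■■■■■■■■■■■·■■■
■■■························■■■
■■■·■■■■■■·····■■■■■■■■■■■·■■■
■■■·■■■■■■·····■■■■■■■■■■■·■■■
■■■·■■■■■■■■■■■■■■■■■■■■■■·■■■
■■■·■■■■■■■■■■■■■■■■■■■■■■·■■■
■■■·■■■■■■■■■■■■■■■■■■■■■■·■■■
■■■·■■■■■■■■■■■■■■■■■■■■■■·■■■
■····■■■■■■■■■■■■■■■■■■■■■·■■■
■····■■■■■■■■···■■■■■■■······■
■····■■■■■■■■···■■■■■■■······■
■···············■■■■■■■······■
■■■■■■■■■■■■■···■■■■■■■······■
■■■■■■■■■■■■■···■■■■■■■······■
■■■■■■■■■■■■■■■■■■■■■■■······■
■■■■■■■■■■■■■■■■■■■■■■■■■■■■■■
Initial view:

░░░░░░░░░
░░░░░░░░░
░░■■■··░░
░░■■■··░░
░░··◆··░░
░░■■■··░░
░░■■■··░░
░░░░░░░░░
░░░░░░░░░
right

░░░░░░░░░
░░░░░░░░░
░■■■···░░
░■■■···░░
░···◆··░░
░■■■···░░
░■■■···░░
░░░░░░░░░
░░░░░░░░░

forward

░░░░░░░░░
░░░░░░░░░
░░■■■■■░░
░■■■···░░
░■■■◆··░░
░······░░
░■■■···░░
░■■■···░░
░░░░░░░░░

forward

░░░░░░░░░
░░░░░░░░░
░░■■■■■░░
░░■■■■■░░
░■■■◆··░░
░■■■···░░
░······░░
░■■■···░░
░■■■···░░

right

░░░░░░░░░
░░░░░░░░░
░■■■■■■░░
░■■■■■■░░
■■■·◆·■░░
■■■···■░░
······■░░
■■■···░░░
■■■···░░░

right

░░░░░░░░░
░░░░░░░░░
■■■■■■■░░
■■■■■■■░░
■■··◆■■░░
■■···■■░░
·····■■░░
■■···░░░░
■■···░░░░

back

░░░░░░░░░
■■■■■■■░░
■■■■■■■░░
■■···■■░░
■■··◆■■░░
·····■■░░
■■···■■░░
■■···░░░░
░░░░░░░░░

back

■■■■■■■░░
■■■■■■■░░
■■···■■░░
■■···■■░░
····◆■■░░
■■···■■░░
■■···■■░░
░░░░░░░░░
░░░░░░░░░

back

■■■■■■■░░
■■···■■░░
■■···■■░░
·····■■░░
■■··◆■■░░
■■···■■░░
░░■■■■■░░
░░░░░░░░░
■■■■■■■■■

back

■■···■■░░
■■···■■░░
·····■■░░
■■···■■░░
■■··◆■■░░
░░■■■■■░░
░░■■■■■░░
■■■■■■■■■
■■■■■■■■■

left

■■■···■■░
■■■···■■░
······■■░
■■■···■■░
■■■·◆·■■░
░░■■■■■■░
░░■■■■■■░
■■■■■■■■■
■■■■■■■■■

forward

░■■■■■■■░
■■■···■■░
■■■···■■░
······■■░
■■■·◆·■■░
■■■···■■░
░░■■■■■■░
░░■■■■■■░
■■■■■■■■■

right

■■■■■■■░░
■■···■■░░
■■···■■░░
·····■■░░
■■··◆■■░░
■■···■■░░
░■■■■■■░░
░■■■■■■░░
■■■■■■■■■

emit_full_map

░■■■■■■■
░■■■■■■■
■■■···■■
■■■···■■
······■■
■■■··◆■■
■■■···■■
░░■■■■■■
░░■■■■■■

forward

■■■■■■■░░
■■■■■■■░░
■■···■■░░
■■···■■░░
····◆■■░░
■■···■■░░
■■···■■░░
░■■■■■■░░
░■■■■■■░░

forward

░░░░░░░░░
■■■■■■■░░
■■■■■■■░░
■■···■■░░
■■··◆■■░░
·····■■░░
■■···■■░░
■■···■■░░
░■■■■■■░░

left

░░░░░░░░░
░■■■■■■■░
░■■■■■■■░
■■■···■■░
■■■·◆·■■░
······■■░
■■■···■■░
■■■···■■░
░░■■■■■■░

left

░░░░░░░░░
░░■■■■■■■
░░■■■■■■■
░■■■···■■
░■■■◆··■■
░······■■
░■■■···■■
░■■■···■■
░░░■■■■■■

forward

░░░░░░░░░
░░░░░░░░░
░░■■■■■■■
░░■■■■■■■
░■■■◆··■■
░■■■···■■
░······■■
░■■■···■■
░■■■···■■

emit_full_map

░■■■■■■■
░■■■■■■■
■■■◆··■■
■■■···■■
······■■
■■■···■■
■■■···■■
░░■■■■■■
░░■■■■■■

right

░░░░░░░░░
░░░░░░░░░
░■■■■■■■░
░■■■■■■■░
■■■·◆·■■░
■■■···■■░
······■■░
■■■···■■░
■■■···■■░

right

░░░░░░░░░
░░░░░░░░░
■■■■■■■░░
■■■■■■■░░
■■··◆■■░░
■■···■■░░
·····■■░░
■■···■■░░
■■···■■░░

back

░░░░░░░░░
■■■■■■■░░
■■■■■■■░░
■■···■■░░
■■··◆■■░░
·····■■░░
■■···■■░░
■■···■■░░
░■■■■■■░░

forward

░░░░░░░░░
░░░░░░░░░
■■■■■■■░░
■■■■■■■░░
■■··◆■■░░
■■···■■░░
·····■■░░
■■···■■░░
■■···■■░░

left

░░░░░░░░░
░░░░░░░░░
░■■■■■■■░
░■■■■■■■░
■■■·◆·■■░
■■■···■■░
······■■░
■■■···■■░
■■■···■■░

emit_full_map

░■■■■■■■
░■■■■■■■
■■■·◆·■■
■■■···■■
······■■
■■■···■■
■■■···■■
░░■■■■■■
░░■■■■■■

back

░░░░░░░░░
░■■■■■■■░
░■■■■■■■░
■■■···■■░
■■■·◆·■■░
······■■░
■■■···■■░
■■■···■■░
░░■■■■■■░


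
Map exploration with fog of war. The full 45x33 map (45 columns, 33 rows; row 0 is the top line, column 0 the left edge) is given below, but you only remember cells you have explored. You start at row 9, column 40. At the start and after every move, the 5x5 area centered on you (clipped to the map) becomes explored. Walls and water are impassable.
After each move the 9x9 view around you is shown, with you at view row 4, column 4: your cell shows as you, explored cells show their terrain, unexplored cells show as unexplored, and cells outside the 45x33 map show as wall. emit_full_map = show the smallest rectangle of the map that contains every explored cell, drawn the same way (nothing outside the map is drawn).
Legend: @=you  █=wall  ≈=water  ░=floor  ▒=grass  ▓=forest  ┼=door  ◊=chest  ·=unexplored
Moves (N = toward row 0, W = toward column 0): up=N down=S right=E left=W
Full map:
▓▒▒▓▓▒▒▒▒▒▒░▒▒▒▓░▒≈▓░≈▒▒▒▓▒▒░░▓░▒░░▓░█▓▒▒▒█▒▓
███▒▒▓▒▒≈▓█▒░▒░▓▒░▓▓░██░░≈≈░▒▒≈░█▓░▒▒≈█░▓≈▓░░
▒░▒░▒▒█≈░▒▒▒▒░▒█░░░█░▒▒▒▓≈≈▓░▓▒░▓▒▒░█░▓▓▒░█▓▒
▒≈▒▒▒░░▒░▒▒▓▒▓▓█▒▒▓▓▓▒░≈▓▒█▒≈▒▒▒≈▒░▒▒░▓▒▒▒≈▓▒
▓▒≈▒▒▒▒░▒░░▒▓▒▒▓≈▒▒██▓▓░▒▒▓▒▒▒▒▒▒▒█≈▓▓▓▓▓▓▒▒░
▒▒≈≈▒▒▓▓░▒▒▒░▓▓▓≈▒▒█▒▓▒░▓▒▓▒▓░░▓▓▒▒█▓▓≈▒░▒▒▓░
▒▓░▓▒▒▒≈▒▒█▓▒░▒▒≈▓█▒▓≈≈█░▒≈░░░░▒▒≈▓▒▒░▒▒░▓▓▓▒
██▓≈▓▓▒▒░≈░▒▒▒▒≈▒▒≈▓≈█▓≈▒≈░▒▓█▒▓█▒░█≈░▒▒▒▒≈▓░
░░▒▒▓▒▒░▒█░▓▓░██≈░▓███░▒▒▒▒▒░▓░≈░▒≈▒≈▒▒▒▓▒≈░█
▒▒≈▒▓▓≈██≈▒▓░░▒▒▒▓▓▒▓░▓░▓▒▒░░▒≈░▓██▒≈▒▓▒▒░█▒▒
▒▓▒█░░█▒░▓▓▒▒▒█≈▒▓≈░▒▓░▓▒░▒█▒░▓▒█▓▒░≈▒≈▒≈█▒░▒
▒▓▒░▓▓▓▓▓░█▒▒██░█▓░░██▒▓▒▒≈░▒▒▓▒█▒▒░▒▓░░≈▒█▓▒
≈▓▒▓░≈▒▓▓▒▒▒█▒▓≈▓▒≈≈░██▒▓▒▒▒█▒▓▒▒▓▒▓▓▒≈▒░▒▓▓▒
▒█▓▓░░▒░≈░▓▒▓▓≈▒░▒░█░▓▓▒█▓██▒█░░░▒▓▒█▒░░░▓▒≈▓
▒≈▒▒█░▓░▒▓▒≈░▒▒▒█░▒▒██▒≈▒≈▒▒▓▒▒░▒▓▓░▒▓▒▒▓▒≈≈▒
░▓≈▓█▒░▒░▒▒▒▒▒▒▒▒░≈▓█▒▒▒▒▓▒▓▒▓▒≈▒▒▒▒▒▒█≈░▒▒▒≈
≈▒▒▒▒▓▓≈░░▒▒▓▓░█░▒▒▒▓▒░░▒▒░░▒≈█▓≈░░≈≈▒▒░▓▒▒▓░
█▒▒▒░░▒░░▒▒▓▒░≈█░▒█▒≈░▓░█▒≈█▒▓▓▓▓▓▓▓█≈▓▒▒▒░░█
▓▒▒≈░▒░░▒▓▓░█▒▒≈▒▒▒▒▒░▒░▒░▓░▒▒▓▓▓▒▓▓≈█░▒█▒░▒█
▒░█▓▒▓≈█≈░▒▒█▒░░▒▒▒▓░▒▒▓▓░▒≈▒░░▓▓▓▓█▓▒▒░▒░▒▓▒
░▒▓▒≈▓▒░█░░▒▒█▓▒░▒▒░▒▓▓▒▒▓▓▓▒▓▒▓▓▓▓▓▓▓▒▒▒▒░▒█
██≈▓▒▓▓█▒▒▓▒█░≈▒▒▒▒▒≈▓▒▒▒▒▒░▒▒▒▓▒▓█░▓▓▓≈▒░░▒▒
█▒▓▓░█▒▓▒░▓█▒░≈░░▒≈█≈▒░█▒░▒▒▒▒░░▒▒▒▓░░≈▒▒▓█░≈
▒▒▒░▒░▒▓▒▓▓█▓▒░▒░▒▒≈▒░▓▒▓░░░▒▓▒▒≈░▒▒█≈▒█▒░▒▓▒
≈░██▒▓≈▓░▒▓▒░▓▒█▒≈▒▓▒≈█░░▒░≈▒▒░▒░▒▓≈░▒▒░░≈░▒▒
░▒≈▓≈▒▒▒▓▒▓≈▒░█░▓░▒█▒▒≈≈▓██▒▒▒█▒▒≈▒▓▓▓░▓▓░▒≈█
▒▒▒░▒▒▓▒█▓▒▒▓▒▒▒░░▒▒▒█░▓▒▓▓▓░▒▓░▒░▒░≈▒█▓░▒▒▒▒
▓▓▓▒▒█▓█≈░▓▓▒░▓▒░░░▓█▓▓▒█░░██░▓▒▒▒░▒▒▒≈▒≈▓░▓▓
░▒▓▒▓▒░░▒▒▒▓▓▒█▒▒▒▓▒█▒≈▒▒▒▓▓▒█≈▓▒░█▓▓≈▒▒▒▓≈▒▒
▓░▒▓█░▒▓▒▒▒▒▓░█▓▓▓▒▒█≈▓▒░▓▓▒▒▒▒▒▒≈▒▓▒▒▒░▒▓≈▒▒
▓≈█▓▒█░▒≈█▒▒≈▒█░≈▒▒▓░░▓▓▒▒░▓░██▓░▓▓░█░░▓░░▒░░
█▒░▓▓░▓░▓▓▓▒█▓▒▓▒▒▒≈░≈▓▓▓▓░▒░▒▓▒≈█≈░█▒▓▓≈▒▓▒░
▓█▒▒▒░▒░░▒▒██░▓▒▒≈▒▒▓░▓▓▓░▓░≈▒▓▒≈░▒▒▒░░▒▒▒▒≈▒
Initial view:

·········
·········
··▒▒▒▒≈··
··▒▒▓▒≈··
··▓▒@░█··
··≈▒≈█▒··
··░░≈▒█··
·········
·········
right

········█
········█
·▒▒▒▒≈▓·█
·▒▒▓▒≈░·█
·▓▒▒@█▒·█
·≈▒≈█▒░·█
·░░≈▒█▓·█
········█
········█

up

········█
········█
··▒░▓▓▓·█
·▒▒▒▒≈▓·█
·▒▒▓@≈░·█
·▓▒▒░█▒·█
·≈▒≈█▒░·█
·░░≈▒█▓·█
········█

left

·········
·········
··▒▒░▓▓▓·
··▒▒▒▒≈▓·
··▒▒@▒≈░·
··▓▒▒░█▒·
··≈▒≈█▒░·
··░░≈▒█▓·
·········

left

·········
·········
··░▒▒░▓▓▓
··░▒▒▒▒≈▓
··▒▒@▓▒≈░
··▒▓▒▒░█▒
··▒≈▒≈█▒░
···░░≈▒█▓
·········

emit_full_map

░▒▒░▓▓▓
░▒▒▒▒≈▓
▒▒@▓▒≈░
▒▓▒▒░█▒
▒≈▒≈█▒░
·░░≈▒█▓

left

·········
·········
··▒░▒▒░▓▓
··≈░▒▒▒▒≈
··≈▒@▒▓▒≈
··≈▒▓▒▒░█
··≈▒≈▒≈█▒
····░░≈▒█
·········

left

·········
·········
··▒▒░▒▒░▓
··█≈░▒▒▒▒
··▒≈@▒▒▓▒
··▒≈▒▓▒▒░
··░≈▒≈▒≈█
·····░░≈▒
·········

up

·········
·········
··█▓▓≈▒··
··▒▒░▒▒░▓
··█≈@▒▒▒▒
··▒≈▒▒▒▓▒
··▒≈▒▓▒▒░
··░≈▒≈▒≈█
·····░░≈▒

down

·········
··█▓▓≈▒··
··▒▒░▒▒░▓
··█≈░▒▒▒▒
··▒≈@▒▒▓▒
··▒≈▒▓▒▒░
··░≈▒≈▒≈█
·····░░≈▒
·········

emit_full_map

█▓▓≈▒····
▒▒░▒▒░▓▓▓
█≈░▒▒▒▒≈▓
▒≈@▒▒▓▒≈░
▒≈▒▓▒▒░█▒
░≈▒≈▒≈█▒░
···░░≈▒█▓

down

··█▓▓≈▒··
··▒▒░▒▒░▓
··█≈░▒▒▒▒
··▒≈▒▒▒▓▒
··▒≈@▓▒▒░
··░≈▒≈▒≈█
··░▒▓░░≈▒
·········
·········

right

·█▓▓≈▒···
·▒▒░▒▒░▓▓
·█≈░▒▒▒▒≈
·▒≈▒▒▒▓▒≈
·▒≈▒@▒▒░█
·░≈▒≈▒≈█▒
·░▒▓░░≈▒█
·········
·········

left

··█▓▓≈▒··
··▒▒░▒▒░▓
··█≈░▒▒▒▒
··▒≈▒▒▒▓▒
··▒≈@▓▒▒░
··░≈▒≈▒≈█
··░▒▓░░≈▒
·········
·········

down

··▒▒░▒▒░▓
··█≈░▒▒▒▒
··▒≈▒▒▒▓▒
··▒≈▒▓▒▒░
··░≈@≈▒≈█
··░▒▓░░≈▒
··▓▓▒≈▒··
·········
·········

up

··█▓▓≈▒··
··▒▒░▒▒░▓
··█≈░▒▒▒▒
··▒≈▒▒▒▓▒
··▒≈@▓▒▒░
··░≈▒≈▒≈█
··░▒▓░░≈▒
··▓▓▒≈▒··
·········

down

··▒▒░▒▒░▓
··█≈░▒▒▒▒
··▒≈▒▒▒▓▒
··▒≈▒▓▒▒░
··░≈@≈▒≈█
··░▒▓░░≈▒
··▓▓▒≈▒··
·········
·········

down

··█≈░▒▒▒▒
··▒≈▒▒▒▓▒
··▒≈▒▓▒▒░
··░≈▒≈▒≈█
··░▒@░░≈▒
··▓▓▒≈▒··
··▒█▒░░··
·········
·········

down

··▒≈▒▒▒▓▒
··▒≈▒▓▒▒░
··░≈▒≈▒≈█
··░▒▓░░≈▒
··▓▓@≈▒··
··▒█▒░░··
··░▒▓▒▒··
·········
·········

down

··▒≈▒▓▒▒░
··░≈▒≈▒≈█
··░▒▓░░≈▒
··▓▓▒≈▒··
··▒█@░░··
··░▒▓▒▒··
··▒▒▒█≈··
·········
·········

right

·▒≈▒▓▒▒░█
·░≈▒≈▒≈█▒
·░▒▓░░≈▒█
·▓▓▒≈▒░··
·▒█▒@░░··
·░▒▓▒▒▓··
·▒▒▒█≈░··
·········
·········

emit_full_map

█▓▓≈▒····
▒▒░▒▒░▓▓▓
█≈░▒▒▒▒≈▓
▒≈▒▒▒▓▒≈░
▒≈▒▓▒▒░█▒
░≈▒≈▒≈█▒░
░▒▓░░≈▒█▓
▓▓▒≈▒░···
▒█▒@░░···
░▒▓▒▒▓···
▒▒▒█≈░···

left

··▒≈▒▓▒▒░
··░≈▒≈▒≈█
··░▒▓░░≈▒
··▓▓▒≈▒░·
··▒█@░░░·
··░▒▓▒▒▓·
··▒▒▒█≈░·
·········
·········

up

··▒≈▒▒▒▓▒
··▒≈▒▓▒▒░
··░≈▒≈▒≈█
··░▒▓░░≈▒
··▓▓@≈▒░·
··▒█▒░░░·
··░▒▓▒▒▓·
··▒▒▒█≈░·
·········

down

··▒≈▒▓▒▒░
··░≈▒≈▒≈█
··░▒▓░░≈▒
··▓▓▒≈▒░·
··▒█@░░░·
··░▒▓▒▒▓·
··▒▒▒█≈░·
·········
·········

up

··▒≈▒▒▒▓▒
··▒≈▒▓▒▒░
··░≈▒≈▒≈█
··░▒▓░░≈▒
··▓▓@≈▒░·
··▒█▒░░░·
··░▒▓▒▒▓·
··▒▒▒█≈░·
·········

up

··█≈░▒▒▒▒
··▒≈▒▒▒▓▒
··▒≈▒▓▒▒░
··░≈▒≈▒≈█
··░▒@░░≈▒
··▓▓▒≈▒░·
··▒█▒░░░·
··░▒▓▒▒▓·
··▒▒▒█≈░·

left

···█≈░▒▒▒
···▒≈▒▒▒▓
··█▒≈▒▓▒▒
··▒░≈▒≈▒≈
··▒░@▓░░≈
··▒▓▓▒≈▒░
··▓▒█▒░░░
···░▒▓▒▒▓
···▒▒▒█≈░

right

··█≈░▒▒▒▒
··▒≈▒▒▒▓▒
·█▒≈▒▓▒▒░
·▒░≈▒≈▒≈█
·▒░▒@░░≈▒
·▒▓▓▒≈▒░·
·▓▒█▒░░░·
··░▒▓▒▒▓·
··▒▒▒█≈░·

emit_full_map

·█▓▓≈▒····
·▒▒░▒▒░▓▓▓
·█≈░▒▒▒▒≈▓
·▒≈▒▒▒▓▒≈░
█▒≈▒▓▒▒░█▒
▒░≈▒≈▒≈█▒░
▒░▒@░░≈▒█▓
▒▓▓▒≈▒░···
▓▒█▒░░░···
·░▒▓▒▒▓···
·▒▒▒█≈░···

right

·█≈░▒▒▒▒≈
·▒≈▒▒▒▓▒≈
█▒≈▒▓▒▒░█
▒░≈▒≈▒≈█▒
▒░▒▓@░≈▒█
▒▓▓▒≈▒░··
▓▒█▒░░░··
·░▒▓▒▒▓··
·▒▒▒█≈░··

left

··█≈░▒▒▒▒
··▒≈▒▒▒▓▒
·█▒≈▒▓▒▒░
·▒░≈▒≈▒≈█
·▒░▒@░░≈▒
·▒▓▓▒≈▒░·
·▓▒█▒░░░·
··░▒▓▒▒▓·
··▒▒▒█≈░·

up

··▒▒░▒▒░▓
··█≈░▒▒▒▒
··▒≈▒▒▒▓▒
·█▒≈▒▓▒▒░
·▒░≈@≈▒≈█
·▒░▒▓░░≈▒
·▒▓▓▒≈▒░·
·▓▒█▒░░░·
··░▒▓▒▒▓·

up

··█▓▓≈▒··
··▒▒░▒▒░▓
··█≈░▒▒▒▒
··▒≈▒▒▒▓▒
·█▒≈@▓▒▒░
·▒░≈▒≈▒≈█
·▒░▒▓░░≈▒
·▒▓▓▒≈▒░·
·▓▒█▒░░░·

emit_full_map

·█▓▓≈▒····
·▒▒░▒▒░▓▓▓
·█≈░▒▒▒▒≈▓
·▒≈▒▒▒▓▒≈░
█▒≈@▓▒▒░█▒
▒░≈▒≈▒≈█▒░
▒░▒▓░░≈▒█▓
▒▓▓▒≈▒░···
▓▒█▒░░░···
·░▒▓▒▒▓···
·▒▒▒█≈░···

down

··▒▒░▒▒░▓
··█≈░▒▒▒▒
··▒≈▒▒▒▓▒
·█▒≈▒▓▒▒░
·▒░≈@≈▒≈█
·▒░▒▓░░≈▒
·▒▓▓▒≈▒░·
·▓▒█▒░░░·
··░▒▓▒▒▓·

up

··█▓▓≈▒··
··▒▒░▒▒░▓
··█≈░▒▒▒▒
··▒≈▒▒▒▓▒
·█▒≈@▓▒▒░
·▒░≈▒≈▒≈█
·▒░▒▓░░≈▒
·▒▓▓▒≈▒░·
·▓▒█▒░░░·
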